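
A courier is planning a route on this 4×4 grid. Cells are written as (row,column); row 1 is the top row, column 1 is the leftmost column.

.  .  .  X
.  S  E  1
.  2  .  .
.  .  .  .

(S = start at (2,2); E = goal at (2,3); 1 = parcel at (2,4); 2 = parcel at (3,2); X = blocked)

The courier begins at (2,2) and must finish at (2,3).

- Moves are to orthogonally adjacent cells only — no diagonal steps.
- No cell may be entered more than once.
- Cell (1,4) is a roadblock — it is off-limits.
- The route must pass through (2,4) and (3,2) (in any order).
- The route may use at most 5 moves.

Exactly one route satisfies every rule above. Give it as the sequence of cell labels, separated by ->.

(2,2) -> (3,2) -> (3,3) -> (3,4) -> (2,4) -> (2,3)

The 5-move cap with required stops at (2,4), (3,2) leaves no slack for detours.
Route from (2,2): down 1 to (3,2), right 2 to (3,4), up 1 to (2,4), left 1 to (2,3) — 5 moves in all.
Check: all required cells visited; 5 ≤ 5 moves.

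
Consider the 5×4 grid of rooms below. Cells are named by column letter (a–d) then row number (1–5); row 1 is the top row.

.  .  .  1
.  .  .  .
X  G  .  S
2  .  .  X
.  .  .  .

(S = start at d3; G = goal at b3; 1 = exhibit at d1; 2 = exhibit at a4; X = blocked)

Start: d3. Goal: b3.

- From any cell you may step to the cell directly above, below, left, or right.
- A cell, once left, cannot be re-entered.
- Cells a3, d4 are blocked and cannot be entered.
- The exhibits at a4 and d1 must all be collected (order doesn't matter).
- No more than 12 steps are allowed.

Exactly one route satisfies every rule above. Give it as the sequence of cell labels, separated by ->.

d3 -> d2 -> d1 -> c1 -> c2 -> c3 -> c4 -> c5 -> b5 -> a5 -> a4 -> b4 -> b3

The 12-move cap with required stops at a4, d1 leaves no slack for detours.
Route from d3: up 2 to d1, left 1 to c1, down 4 to c5, left 2 to a5, up 1 to a4, right 1 to b4, up 1 to b3 — 12 moves in all.
Check: all required cells visited; 12 ≤ 12 moves.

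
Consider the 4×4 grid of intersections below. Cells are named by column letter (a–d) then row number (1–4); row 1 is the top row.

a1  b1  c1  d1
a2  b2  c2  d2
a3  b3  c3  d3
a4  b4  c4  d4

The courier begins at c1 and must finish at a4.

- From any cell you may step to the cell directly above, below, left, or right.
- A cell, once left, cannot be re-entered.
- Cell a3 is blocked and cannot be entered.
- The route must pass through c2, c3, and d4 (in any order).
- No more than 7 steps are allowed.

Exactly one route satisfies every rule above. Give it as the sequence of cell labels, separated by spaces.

The budget equals the shortest possible length, so every move has to be on a shortest route through the required cells.
Route from c1: 2× down (reaching c3), right to d3, down to d4, 3× left (reaching a4) — 7 moves in all.
Check: all required cells visited; 7 ≤ 7 moves.

c1 c2 c3 d3 d4 c4 b4 a4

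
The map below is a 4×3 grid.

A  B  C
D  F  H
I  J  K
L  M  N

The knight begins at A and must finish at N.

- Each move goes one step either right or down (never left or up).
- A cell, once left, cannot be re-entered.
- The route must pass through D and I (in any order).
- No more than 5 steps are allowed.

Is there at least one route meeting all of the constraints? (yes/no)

One route that works: A → D → I → L → M → N.

yes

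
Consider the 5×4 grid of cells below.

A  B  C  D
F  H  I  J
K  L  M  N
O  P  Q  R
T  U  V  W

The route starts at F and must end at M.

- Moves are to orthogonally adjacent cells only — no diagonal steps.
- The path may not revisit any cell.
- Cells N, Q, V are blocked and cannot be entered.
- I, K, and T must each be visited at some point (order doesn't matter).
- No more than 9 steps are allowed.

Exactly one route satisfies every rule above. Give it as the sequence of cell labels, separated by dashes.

The budget equals the shortest possible length, so every move has to be on a shortest route through the required cells.
Route from F: 3× down (reaching T), right to U, 3× up (reaching H), right to I, down to M — 9 moves in all.
Check: all required cells visited; 9 ≤ 9 moves.

F - K - O - T - U - P - L - H - I - M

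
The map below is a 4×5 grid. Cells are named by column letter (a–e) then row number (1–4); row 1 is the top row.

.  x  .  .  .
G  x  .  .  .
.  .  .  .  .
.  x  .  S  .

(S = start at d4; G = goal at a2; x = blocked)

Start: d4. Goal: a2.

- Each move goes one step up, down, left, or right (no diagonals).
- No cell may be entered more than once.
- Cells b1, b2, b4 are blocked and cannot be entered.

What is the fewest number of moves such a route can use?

5

The Manhattan distance from d4 to a2 is |4−2| + |4−1| = 5, so at least 5 moves are needed.
A route of 5 moves achieves this: d4 → d3 → c3 → b3 → a3 → a2.
Since 5 matches the lower bound, it is optimal.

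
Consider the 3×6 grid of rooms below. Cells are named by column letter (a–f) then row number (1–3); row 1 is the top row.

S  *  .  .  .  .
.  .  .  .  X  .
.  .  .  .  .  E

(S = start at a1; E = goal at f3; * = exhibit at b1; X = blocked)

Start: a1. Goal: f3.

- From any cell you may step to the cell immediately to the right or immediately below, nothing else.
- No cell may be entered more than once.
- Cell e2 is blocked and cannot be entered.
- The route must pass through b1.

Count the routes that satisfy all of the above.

7

A right/down-only route from a1 to f3 makes exactly 2 down-moves and 5 right-moves in some order.
With no other constraints that would be C(7,2) = 21 routes.
Split at b1 and multiply the segment counts (each segment already excludes blocked cells): a1→b1: 1; b1→f3: 7; product = 7.
That gives 7 routes.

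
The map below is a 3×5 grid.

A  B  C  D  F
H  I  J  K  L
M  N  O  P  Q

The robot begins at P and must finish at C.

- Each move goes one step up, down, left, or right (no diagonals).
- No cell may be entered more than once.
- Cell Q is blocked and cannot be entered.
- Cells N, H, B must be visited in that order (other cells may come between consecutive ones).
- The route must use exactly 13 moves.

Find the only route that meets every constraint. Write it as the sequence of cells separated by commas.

P, O, N, M, H, A, B, I, J, K, L, F, D, C

The waypoints must appear in the order N, H, B, with no cell reused.
Route from P: 3× left (reaching M), 2× up (reaching A), right to B, down to I, 3× right (reaching L), up to F, 2× left (reaching C) — 13 moves in all.
Check: order respected (N at step 2, H at step 4, B at step 6); 13 moves as required.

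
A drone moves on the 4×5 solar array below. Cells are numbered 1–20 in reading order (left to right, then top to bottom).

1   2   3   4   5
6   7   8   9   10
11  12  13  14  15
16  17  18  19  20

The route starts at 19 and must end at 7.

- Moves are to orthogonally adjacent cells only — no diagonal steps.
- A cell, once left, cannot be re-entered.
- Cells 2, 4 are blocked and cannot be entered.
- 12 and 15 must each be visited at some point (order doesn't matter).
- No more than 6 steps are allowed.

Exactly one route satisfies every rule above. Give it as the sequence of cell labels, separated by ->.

19 -> 20 -> 15 -> 14 -> 13 -> 12 -> 7

The 6-move cap with required stops at 12, 15 leaves no slack for detours.
Route from 19: right to 20, up to 15, 3× left (reaching 12), up to 7 — 6 moves in all.
Check: all required cells visited; 6 ≤ 6 moves.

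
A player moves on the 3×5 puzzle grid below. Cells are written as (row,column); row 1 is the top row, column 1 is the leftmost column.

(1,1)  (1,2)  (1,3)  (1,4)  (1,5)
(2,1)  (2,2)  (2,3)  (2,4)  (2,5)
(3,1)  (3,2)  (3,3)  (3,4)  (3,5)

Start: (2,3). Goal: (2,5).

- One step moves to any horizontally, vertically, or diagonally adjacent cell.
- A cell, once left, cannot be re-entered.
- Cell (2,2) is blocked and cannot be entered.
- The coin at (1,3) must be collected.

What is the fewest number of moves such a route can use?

Any route passes through (1,3) somewhere between (2,3) and (2,5). Summing Chebyshev distances along the two legs ((2,3) → (1,3) → (2,5)) gives a lower bound of 1 + 2 = 3 moves.
A route of 3 moves achieves this: (2,3) → (1,3) → (1,4) → (2,5).
Since 3 matches the lower bound, it is optimal.

3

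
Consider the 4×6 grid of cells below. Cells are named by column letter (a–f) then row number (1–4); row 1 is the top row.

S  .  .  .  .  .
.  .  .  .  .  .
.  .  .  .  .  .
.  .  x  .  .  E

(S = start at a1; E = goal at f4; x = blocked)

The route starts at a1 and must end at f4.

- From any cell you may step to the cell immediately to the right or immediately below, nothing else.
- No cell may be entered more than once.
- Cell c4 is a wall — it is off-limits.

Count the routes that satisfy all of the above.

A right/down-only route from a1 to f4 makes exactly 3 down-moves and 5 right-moves in some order.
With no other constraints that would be C(8,3) = 56 routes.
Subtract routes through each blocked cell (inclusion–exclusion for overlaps): − through c4: 10 → 46.
That gives 46 routes.

46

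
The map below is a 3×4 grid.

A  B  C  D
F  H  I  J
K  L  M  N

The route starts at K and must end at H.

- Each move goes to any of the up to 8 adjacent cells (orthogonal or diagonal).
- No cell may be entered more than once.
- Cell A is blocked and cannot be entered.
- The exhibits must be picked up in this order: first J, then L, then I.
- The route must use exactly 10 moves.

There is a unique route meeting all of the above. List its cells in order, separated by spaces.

K F B C D J N M L I H

The waypoints must appear in the order J, L, I, with no cell reused.
Route from K: up 1 to F, up-right 1 to B, right 2 to D, down 2 to N, left 2 to L, up-right 1 to I, left 1 to H — 10 moves in all.
Check: order respected (J at step 5, L at step 8, I at step 9); 10 moves as required.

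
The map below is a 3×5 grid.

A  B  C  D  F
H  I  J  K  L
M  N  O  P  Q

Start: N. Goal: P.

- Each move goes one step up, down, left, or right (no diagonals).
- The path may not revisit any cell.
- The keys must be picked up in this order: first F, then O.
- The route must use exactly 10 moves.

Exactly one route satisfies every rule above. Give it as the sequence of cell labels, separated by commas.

N, I, B, C, D, F, L, K, J, O, P

The waypoints must appear in the order F, O, with no cell reused.
Route from N: up 2 to B, right 3 to F, down 1 to L, left 2 to J, down 1 to O, right 1 to P — 10 moves in all.
Check: order respected (F at step 5, O at step 9); 10 moves as required.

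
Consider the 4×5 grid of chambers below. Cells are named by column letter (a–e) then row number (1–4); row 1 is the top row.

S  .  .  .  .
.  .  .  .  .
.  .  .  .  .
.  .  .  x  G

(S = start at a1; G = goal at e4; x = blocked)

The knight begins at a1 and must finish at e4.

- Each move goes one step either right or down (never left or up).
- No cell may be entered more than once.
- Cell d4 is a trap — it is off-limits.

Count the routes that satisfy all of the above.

A right/down-only route from a1 to e4 makes exactly 3 down-moves and 4 right-moves in some order.
With no other constraints that would be C(7,3) = 35 routes.
Subtract routes through each blocked cell (inclusion–exclusion for overlaps): − through d4: 20 → 15.
That gives 15 routes.

15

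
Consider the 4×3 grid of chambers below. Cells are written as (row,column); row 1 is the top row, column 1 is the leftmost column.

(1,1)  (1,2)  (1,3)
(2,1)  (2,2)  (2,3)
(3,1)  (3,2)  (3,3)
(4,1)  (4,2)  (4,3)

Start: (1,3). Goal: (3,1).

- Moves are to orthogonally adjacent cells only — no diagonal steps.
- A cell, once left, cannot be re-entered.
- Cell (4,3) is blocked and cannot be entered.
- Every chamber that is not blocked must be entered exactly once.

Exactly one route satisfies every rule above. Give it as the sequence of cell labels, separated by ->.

Need to visit all 11 open cells exactly once, starting at (1,3) and ending at (3,1).
Route from (1,3): 2× left (reaching (1,1)), down to (2,1), 2× right (reaching (2,3)), down to (3,3), left to (3,2), down to (4,2), left to (4,1), up to (3,1) — 10 moves in all.
Check: all 11 open cells covered.

(1,3) -> (1,2) -> (1,1) -> (2,1) -> (2,2) -> (2,3) -> (3,3) -> (3,2) -> (4,2) -> (4,1) -> (3,1)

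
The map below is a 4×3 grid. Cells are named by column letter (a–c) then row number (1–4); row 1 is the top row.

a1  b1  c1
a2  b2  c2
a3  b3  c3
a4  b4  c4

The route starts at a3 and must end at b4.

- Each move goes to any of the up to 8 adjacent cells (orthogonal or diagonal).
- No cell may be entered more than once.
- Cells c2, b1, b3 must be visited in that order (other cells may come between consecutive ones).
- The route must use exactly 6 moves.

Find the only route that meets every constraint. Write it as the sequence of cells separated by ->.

The waypoints must appear in the order c2, b1, b3, with no cell reused.
Route from a3: up-right 1 to b2, right 1 to c2, up-left 1 to b1, down-left 1 to a2, down-right 1 to b3, down 1 to b4 — 6 moves in all.
Check: order respected (c2 at step 2, b1 at step 3, b3 at step 5); 6 moves as required.

a3 -> b2 -> c2 -> b1 -> a2 -> b3 -> b4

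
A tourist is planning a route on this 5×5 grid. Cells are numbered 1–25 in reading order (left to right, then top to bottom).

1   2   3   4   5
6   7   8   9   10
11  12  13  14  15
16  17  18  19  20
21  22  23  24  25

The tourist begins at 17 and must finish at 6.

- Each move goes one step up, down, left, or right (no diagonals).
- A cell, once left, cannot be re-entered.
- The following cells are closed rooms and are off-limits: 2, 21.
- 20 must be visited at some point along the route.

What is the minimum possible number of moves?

9

Any route passes through 20 somewhere between 17 and 6. Summing Manhattan distances along the two legs (17 → 20 → 6) gives a lower bound of 3 + 6 = 9 moves.
A route of 9 moves achieves this: 17 → 18 → 19 → 20 → 15 → 10 → 9 → 8 → 7 → 6.
Since 9 matches the lower bound, it is optimal.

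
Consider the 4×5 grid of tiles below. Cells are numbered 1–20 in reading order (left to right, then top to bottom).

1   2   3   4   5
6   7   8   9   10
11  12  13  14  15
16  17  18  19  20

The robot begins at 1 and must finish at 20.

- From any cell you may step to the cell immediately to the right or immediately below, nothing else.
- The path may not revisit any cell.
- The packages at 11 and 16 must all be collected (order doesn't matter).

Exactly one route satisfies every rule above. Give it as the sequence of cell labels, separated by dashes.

Moves only go right or down, so the column and row indices never decrease.
Route from 1: 3× down (reaching 16), 4× right (reaching 20) — 7 moves in all.
Check: all required cells visited.

1 - 6 - 11 - 16 - 17 - 18 - 19 - 20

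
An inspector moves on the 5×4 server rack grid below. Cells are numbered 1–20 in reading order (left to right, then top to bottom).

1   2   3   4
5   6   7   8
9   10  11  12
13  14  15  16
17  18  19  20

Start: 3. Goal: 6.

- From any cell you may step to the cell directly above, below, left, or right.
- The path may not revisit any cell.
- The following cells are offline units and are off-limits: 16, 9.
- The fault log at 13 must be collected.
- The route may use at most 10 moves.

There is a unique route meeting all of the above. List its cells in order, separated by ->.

3 -> 7 -> 11 -> 15 -> 19 -> 18 -> 17 -> 13 -> 14 -> 10 -> 6

The 10-move cap with required stops at 13 leaves no slack for detours.
Route from 3: 4× down (reaching 19), 2× left (reaching 17), up to 13, right to 14, 2× up (reaching 6) — 10 moves in all.
Check: all required cells visited; 10 ≤ 10 moves.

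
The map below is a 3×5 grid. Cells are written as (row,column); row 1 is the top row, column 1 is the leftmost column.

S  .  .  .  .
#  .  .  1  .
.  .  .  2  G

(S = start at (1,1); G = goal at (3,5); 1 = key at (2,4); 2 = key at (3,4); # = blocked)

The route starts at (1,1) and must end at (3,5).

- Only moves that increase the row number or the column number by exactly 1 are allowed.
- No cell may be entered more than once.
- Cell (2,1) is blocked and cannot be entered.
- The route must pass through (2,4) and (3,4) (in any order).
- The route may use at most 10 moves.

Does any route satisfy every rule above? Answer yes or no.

One route that works: (1,1) → (1,2) → (2,2) → (2,3) → (2,4) → (3,4) → (3,5).

yes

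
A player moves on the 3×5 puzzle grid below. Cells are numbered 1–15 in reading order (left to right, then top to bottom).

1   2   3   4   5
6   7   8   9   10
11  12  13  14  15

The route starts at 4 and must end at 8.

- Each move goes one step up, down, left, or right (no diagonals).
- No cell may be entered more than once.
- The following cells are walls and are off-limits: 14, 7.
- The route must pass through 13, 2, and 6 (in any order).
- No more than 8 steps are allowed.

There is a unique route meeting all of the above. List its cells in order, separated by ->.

4 -> 3 -> 2 -> 1 -> 6 -> 11 -> 12 -> 13 -> 8

The 8-move cap with required stops at 13, 2, 6 leaves no slack for detours.
Route from 4: 3× left (reaching 1), 2× down (reaching 11), 2× right (reaching 13), up to 8 — 8 moves in all.
Check: all required cells visited; 8 ≤ 8 moves.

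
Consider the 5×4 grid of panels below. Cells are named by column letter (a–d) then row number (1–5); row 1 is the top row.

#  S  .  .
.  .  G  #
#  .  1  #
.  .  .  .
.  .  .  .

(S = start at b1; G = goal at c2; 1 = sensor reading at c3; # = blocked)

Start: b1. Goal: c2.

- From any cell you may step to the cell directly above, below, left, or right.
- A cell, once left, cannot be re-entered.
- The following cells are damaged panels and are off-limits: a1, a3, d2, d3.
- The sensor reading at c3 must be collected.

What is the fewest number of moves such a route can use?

Any route passes through c3 somewhere between b1 and c2. Summing Manhattan distances along the two legs (b1 → c3 → c2) gives a lower bound of 3 + 1 = 4 moves.
A route of 4 moves achieves this: b1 → b2 → b3 → c3 → c2.
Since 4 matches the lower bound, it is optimal.

4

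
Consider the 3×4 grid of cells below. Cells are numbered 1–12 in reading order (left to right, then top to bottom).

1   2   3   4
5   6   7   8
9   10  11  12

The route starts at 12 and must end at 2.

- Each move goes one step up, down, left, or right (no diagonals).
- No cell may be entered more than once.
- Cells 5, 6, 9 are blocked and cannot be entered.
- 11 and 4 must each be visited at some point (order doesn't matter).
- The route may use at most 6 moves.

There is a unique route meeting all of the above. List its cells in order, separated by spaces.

12 11 7 8 4 3 2

The 6-move cap with required stops at 11, 4 leaves no slack for detours.
Route from 12: left 1 to 11, up 1 to 7, right 1 to 8, up 1 to 4, left 2 to 2 — 6 moves in all.
Check: all required cells visited; 6 ≤ 6 moves.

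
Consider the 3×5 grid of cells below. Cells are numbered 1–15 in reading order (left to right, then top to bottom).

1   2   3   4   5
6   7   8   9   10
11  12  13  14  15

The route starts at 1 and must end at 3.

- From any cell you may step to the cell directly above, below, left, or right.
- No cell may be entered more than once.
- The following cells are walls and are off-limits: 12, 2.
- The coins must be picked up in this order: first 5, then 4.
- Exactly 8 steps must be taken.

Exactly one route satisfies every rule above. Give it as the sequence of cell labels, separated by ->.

1 -> 6 -> 7 -> 8 -> 9 -> 10 -> 5 -> 4 -> 3

The waypoints must appear in the order 5, 4, with no cell reused.
Route from 1: down to 6, 4× right (reaching 10), up to 5, 2× left (reaching 3) — 8 moves in all.
Check: order respected (5 at step 6, 4 at step 7); 8 moves as required.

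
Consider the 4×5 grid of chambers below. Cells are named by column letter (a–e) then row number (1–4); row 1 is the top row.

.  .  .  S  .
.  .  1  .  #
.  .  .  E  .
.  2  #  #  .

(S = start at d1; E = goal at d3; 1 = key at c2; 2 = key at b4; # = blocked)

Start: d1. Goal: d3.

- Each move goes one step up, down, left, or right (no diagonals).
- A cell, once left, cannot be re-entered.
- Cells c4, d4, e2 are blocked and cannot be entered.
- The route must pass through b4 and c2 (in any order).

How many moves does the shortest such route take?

10

Any route passes through b4 and c2 in some order between d1 and d3. Summing Manhattan distances along each leg and taking the cheapest ordering (d1 → c2 → b4 → d3) gives a lower bound of 2 + 3 + 3 = 8 moves.
The shortest route satisfying every rule uses 10 moves: d1 → d2 → c2 → b2 → a2 → a3 → a4 → b4 → b3 → c3 → d3.
The bound of 8 isn't tight here; checking systematically, no route of length 8 through 9 satisfies every constraint, so 10 is the minimum.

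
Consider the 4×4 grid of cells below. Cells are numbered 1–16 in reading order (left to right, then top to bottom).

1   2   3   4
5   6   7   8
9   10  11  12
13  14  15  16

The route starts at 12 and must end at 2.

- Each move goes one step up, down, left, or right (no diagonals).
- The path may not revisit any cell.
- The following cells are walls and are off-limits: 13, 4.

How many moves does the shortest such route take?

4

The Manhattan distance from 12 to 2 is |3−1| + |4−2| = 4, so at least 4 moves are needed.
A route of 4 moves achieves this: 12 → 8 → 7 → 3 → 2.
Since 4 matches the lower bound, it is optimal.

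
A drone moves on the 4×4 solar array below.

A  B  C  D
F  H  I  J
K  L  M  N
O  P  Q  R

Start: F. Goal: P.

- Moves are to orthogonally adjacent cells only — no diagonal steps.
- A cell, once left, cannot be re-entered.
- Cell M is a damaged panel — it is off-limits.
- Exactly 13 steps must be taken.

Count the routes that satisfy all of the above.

0

Need simple routes of exactly 13 moves from F to P (Manhattan distance 3, so 5 moves are spent on a detour and 5 undoing it).
No route satisfies every constraint, so the count is 0.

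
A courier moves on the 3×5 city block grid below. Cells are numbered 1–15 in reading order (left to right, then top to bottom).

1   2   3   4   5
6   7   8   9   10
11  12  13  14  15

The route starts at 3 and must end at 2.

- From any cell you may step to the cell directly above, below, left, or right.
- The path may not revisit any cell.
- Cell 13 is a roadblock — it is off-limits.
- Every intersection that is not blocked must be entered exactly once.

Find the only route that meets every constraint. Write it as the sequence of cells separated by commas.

Need to visit all 14 open cells exactly once, starting at 3 and ending at 2.
Route from 3: 2× right (reaching 5), 2× down (reaching 15), left to 14, up to 9, 2× left (reaching 7), down to 12, left to 11, 2× up (reaching 1), right to 2 — 13 moves in all.
Check: all 14 open cells covered.

3, 4, 5, 10, 15, 14, 9, 8, 7, 12, 11, 6, 1, 2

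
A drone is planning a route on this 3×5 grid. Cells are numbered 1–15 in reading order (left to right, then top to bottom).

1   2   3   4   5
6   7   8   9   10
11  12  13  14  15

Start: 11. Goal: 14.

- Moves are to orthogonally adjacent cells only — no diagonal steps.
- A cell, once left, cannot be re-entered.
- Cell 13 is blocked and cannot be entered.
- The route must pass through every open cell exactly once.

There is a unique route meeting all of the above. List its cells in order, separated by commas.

Need to visit all 14 open cells exactly once, starting at 11 and ending at 14.
Cell 12 has only two open neighbours (7 and 11), so the path must pass straight through it: one of those is the cell it's entered from and the other is where it exits.
Route from 11: right to 12, up to 7, left to 6, up to 1, 2× right (reaching 3), down to 8, right to 9, up to 4, right to 5, 2× down (reaching 15), left to 14 — 13 moves in all.
Check: all 14 open cells covered.

11, 12, 7, 6, 1, 2, 3, 8, 9, 4, 5, 10, 15, 14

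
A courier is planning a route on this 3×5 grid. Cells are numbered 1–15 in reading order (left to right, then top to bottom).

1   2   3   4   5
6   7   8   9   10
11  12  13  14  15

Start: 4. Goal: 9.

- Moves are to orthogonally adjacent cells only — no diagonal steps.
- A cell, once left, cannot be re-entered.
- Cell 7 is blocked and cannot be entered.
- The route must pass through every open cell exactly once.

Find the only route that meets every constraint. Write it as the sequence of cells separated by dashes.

4 - 5 - 10 - 15 - 14 - 13 - 12 - 11 - 6 - 1 - 2 - 3 - 8 - 9

Need to visit all 14 open cells exactly once, starting at 4 and ending at 9.
Route from 4: right 1 to 5, down 2 to 15, left 4 to 11, up 2 to 1, right 2 to 3, down 1 to 8, right 1 to 9 — 13 moves in all.
Check: all 14 open cells covered.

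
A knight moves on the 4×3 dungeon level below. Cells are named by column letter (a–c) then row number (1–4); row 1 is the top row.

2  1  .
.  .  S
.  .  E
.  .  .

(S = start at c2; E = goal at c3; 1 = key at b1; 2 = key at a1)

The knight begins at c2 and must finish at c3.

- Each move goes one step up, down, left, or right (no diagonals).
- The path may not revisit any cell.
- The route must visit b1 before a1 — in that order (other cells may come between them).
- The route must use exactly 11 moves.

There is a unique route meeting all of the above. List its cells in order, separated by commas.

c2, c1, b1, a1, a2, b2, b3, a3, a4, b4, c4, c3

The waypoints must appear in the order b1, a1, with no cell reused.
Route from c2: up to c1, 2× left (reaching a1), down to a2, right to b2, down to b3, left to a3, down to a4, 2× right (reaching c4), up to c3 — 11 moves in all.
Check: order respected (1 at step 2, 2 at step 3); 11 moves as required.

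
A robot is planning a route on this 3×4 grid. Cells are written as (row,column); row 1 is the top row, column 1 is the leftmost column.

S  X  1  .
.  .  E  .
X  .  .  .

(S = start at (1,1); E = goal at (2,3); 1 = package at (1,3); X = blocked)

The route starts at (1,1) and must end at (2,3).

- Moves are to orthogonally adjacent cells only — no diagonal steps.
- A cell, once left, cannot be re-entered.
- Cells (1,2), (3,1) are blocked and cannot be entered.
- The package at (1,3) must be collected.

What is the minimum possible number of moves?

9

Any route passes through (1,3) somewhere between (1,1) and (2,3). Summing Manhattan distances along the two legs ((1,1) → (1,3) → (2,3)) gives a lower bound of 2 + 1 = 3 moves.
That bound ignores the blocked cells. Measuring each leg by the fewest moves that actually steer around them ((1,1)→(1,3): 4; (1,3)→(2,3): 1) raises the lower bound to 5.
The shortest route satisfying every rule uses 9 moves: (1,1) → (2,1) → (2,2) → (3,2) → (3,3) → (3,4) → (2,4) → (1,4) → (1,3) → (2,3).
The no-revisit rule (legs can't share cells) pushes the minimum above the 5-move bound; an exhaustive check rules out every length from 5 to 8 (on a 4-connected grid the length of any start-to-goal walk has the same parity as the Manhattan bound, so only lengths 5, 7, 9, … need checking), leaving 9 as the minimum.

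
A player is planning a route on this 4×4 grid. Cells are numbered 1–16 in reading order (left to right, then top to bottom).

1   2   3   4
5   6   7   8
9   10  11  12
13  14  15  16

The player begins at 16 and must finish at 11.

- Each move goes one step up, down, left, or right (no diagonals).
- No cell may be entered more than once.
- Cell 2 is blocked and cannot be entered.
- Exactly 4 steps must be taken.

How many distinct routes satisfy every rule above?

Need simple routes of exactly 4 moves from 16 to 11 (Manhattan distance 2, so 1 moves are spent on a detour and 1 undoing it).
Enumerating: 16 12 8 7 11 | 16 15 14 10 11.
That gives 2 routes.

2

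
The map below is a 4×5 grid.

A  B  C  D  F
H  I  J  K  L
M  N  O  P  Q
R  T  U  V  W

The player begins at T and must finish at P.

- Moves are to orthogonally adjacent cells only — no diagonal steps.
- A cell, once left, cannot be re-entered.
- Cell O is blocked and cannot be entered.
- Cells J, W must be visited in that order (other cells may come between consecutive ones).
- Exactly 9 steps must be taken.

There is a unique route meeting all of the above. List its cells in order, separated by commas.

The waypoints must appear in the order J, W, with no cell reused.
Route from T: 2× up (reaching I), 3× right (reaching L), 2× down (reaching W), left to V, up to P — 9 moves in all.
Check: order respected (J at step 3, W at step 7); 9 moves as required.

T, N, I, J, K, L, Q, W, V, P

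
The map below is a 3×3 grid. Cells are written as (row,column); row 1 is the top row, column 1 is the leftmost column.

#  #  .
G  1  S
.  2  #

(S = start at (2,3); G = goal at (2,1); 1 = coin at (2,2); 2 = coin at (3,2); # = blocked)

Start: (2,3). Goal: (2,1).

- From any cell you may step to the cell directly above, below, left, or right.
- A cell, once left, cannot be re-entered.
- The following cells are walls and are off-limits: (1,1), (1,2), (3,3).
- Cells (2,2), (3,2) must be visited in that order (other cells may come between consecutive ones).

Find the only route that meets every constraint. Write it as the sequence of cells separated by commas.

The waypoints must appear in the order (2,2), (3,2), with no cell reused.
Route from (2,3): left 1 to (2,2), down 1 to (3,2), left 1 to (3,1), up 1 to (2,1) — 4 moves in all.
Check: order respected (1 at step 1, 2 at step 2).

(2,3), (2,2), (3,2), (3,1), (2,1)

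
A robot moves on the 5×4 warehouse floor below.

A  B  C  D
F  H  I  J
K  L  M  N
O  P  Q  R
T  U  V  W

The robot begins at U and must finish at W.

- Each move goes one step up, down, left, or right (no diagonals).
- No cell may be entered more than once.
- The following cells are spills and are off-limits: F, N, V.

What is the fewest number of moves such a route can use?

4

The Manhattan distance from U to W is |5−5| + |2−4| = 2, so at least 2 moves are needed.
That bound ignores the blocked cells. Measuring each leg by the fewest moves that actually steer around them (U→W: 4) raises the lower bound to 4.
A route of 4 moves exists: U → P → Q → R → W.
Since 4 matches that lower bound, it is optimal.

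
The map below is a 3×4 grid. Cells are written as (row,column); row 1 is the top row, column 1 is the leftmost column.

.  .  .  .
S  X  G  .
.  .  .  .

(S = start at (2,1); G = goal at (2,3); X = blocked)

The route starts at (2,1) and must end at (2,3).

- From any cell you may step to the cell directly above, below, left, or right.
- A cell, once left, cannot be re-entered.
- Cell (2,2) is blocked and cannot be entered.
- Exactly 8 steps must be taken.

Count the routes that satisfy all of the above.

2

Need simple routes of exactly 8 moves from (2,1) to (2,3) (Manhattan distance 2, so 3 moves are spent on a detour and 3 undoing it).
Enumerating: (2,1) (1,1) (1,2) (1,3) (1,4) (2,4) (3,4) (3,3) (2,3) | (2,1) (3,1) (3,2) (3,3) (3,4) (2,4) (1,4) (1,3) (2,3).
That gives 2 routes.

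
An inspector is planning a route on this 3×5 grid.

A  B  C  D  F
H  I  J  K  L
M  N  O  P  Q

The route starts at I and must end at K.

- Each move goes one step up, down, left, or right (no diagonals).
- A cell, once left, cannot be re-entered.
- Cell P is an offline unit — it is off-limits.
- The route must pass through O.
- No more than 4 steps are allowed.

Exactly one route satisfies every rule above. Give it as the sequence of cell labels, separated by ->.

Any route must reach O and still end at K within 4 moves, so the order of the required stops is forced.
Route from I: down 1 to N, right 1 to O, up 1 to J, right 1 to K — 4 moves in all.
Check: all required cells visited; 4 ≤ 4 moves.

I -> N -> O -> J -> K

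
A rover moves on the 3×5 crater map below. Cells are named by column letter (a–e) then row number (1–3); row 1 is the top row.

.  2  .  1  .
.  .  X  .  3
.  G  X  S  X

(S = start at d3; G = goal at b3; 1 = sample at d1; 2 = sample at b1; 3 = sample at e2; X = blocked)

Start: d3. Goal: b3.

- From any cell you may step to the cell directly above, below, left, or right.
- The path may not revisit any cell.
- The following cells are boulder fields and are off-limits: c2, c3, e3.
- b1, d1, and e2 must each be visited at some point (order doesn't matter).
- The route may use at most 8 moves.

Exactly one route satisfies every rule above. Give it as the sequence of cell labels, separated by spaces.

The 8-move cap with required stops at b1, d1, e2 leaves no slack for detours.
Route from d3: up 1 to d2, right 1 to e2, up 1 to e1, left 3 to b1, down 2 to b3 — 8 moves in all.
Check: all required cells visited; 8 ≤ 8 moves.

d3 d2 e2 e1 d1 c1 b1 b2 b3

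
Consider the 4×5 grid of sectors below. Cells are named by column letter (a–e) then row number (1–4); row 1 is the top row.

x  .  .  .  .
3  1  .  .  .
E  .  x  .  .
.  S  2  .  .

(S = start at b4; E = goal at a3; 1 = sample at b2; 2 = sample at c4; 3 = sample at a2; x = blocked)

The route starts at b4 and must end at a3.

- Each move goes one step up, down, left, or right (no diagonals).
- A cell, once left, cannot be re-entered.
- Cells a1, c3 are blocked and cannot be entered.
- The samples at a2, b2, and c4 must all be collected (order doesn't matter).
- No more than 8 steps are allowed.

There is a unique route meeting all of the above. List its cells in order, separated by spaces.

Any route must reach a2, b2, and c4 and still end at a3 within 8 moves, so the order of the required stops is forced.
Route from b4: 2× right (reaching d4), 2× up (reaching d2), 3× left (reaching a2), down to a3 — 8 moves in all.
Check: all required cells visited; 8 ≤ 8 moves.

b4 c4 d4 d3 d2 c2 b2 a2 a3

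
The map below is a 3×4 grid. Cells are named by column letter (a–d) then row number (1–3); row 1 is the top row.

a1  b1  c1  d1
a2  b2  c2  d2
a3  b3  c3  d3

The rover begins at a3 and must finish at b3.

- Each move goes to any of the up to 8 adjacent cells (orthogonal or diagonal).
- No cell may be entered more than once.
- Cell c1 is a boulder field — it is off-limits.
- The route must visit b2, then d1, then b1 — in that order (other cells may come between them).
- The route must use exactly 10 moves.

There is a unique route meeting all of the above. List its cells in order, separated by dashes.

a3 - b2 - c3 - d3 - d2 - d1 - c2 - b1 - a1 - a2 - b3

The waypoints must appear in the order b2, d1, b1, with no cell reused.
Route from a3: up-right to b2, down-right to c3, right to d3, 2× up (reaching d1), down-left to c2, up-left to b1, left to a1, down to a2, down-right to b3 — 10 moves in all.
Check: order respected (b2 at step 1, d1 at step 5, b1 at step 7); 10 moves as required.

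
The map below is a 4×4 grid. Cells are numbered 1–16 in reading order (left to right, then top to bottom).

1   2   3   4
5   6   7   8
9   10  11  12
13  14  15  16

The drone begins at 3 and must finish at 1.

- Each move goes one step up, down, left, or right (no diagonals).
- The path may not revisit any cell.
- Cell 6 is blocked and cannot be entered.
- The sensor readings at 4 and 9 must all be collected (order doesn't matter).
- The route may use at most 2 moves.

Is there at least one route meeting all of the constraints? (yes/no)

no

Even ignoring the no-revisit rule, getting from 3 to 1, taking the cheapest ordering 3 → 4 → 9 → 1 needs at least 1 + 5 + 2 = 8 moves (Manhattan distance per leg), which exceeds the 2-move limit.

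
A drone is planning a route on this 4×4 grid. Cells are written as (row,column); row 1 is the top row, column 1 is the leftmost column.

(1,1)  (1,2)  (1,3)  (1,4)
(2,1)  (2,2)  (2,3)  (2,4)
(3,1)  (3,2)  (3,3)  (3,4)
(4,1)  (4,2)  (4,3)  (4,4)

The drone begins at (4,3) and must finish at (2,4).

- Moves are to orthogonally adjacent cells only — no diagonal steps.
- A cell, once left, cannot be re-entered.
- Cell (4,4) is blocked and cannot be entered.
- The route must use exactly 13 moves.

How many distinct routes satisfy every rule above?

Need simple routes of exactly 13 moves from (4,3) to (2,4) (Manhattan distance 3, so 5 moves are spent on a detour and 5 undoing it).
Enumerating: (4,3) (3,3) (2,3) (2,2) (3,2) (4,2) (4,1) (3,1) (2,1) (1,1) (1,2) (1,3) (1,4) (2,4) | (4,3) (3,3) (3,2) (4,2) (4,1) (3,1) (2,1) (1,1) (1,2) (2,2) (2,3) (1,3) (1,4) (2,4) | (4,3) (4,2) (4,1) (3,1) (2,1) (1,1) (1,2) (2,2) (3,2) (3,3) (2,3) (1,3) (1,4) (2,4) | (4,3) (4,2) (4,1) (3,1) (2,1) (1,1) (1,2) (1,3) (2,3) (2,2) (3,2) (3,3) (3,4) (2,4) | (4,3) (4,2) (4,1) (3,1) (3,2) (2,2) (2,1) (1,1) (1,2) (1,3) (2,3) (3,3) (3,4) (2,4) | (4,3) (4,2) (4,1) (3,1) (3,2) (3,3) (2,3) (2,2) (2,1) (1,1) (1,2) (1,3) (1,4) (2,4).
That gives 6 routes.

6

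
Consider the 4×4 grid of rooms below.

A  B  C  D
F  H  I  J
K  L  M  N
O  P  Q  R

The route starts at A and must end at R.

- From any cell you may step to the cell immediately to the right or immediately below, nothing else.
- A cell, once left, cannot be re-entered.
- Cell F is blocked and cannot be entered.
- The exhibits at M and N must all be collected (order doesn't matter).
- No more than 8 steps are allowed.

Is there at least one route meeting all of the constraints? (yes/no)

yes

One route that works: A → B → H → L → M → N → R.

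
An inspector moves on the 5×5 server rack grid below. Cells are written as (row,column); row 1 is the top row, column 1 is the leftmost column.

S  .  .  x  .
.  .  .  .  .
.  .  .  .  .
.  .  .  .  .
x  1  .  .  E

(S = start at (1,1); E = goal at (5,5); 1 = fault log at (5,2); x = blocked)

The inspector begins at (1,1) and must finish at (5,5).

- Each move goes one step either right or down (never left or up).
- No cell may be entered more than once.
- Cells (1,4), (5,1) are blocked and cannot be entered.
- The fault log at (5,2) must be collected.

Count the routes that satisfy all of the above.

4

A right/down-only route from (1,1) to (5,5) makes exactly 4 down-moves and 4 right-moves in some order.
With no other constraints that would be C(8,4) = 70 routes.
Split at (5,2) and multiply the segment counts (each segment already excludes blocked cells): (1,1)→(5,2): 4; (5,2)→(5,5): 1; product = 4.
That gives 4 routes.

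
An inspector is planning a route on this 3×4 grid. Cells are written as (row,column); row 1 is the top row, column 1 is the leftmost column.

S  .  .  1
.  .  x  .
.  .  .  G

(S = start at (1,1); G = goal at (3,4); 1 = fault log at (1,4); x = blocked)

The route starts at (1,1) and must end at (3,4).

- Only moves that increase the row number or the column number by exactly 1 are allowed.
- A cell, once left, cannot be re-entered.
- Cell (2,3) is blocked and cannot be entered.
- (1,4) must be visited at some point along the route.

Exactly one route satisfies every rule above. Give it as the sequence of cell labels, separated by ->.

(1,1) -> (1,2) -> (1,3) -> (1,4) -> (2,4) -> (3,4)

Moves only go right or down, so the column and row indices never decrease.
Route from (1,1): 3× right (reaching (1,4)), 2× down (reaching (3,4)) — 5 moves in all.
Check: all required cells visited.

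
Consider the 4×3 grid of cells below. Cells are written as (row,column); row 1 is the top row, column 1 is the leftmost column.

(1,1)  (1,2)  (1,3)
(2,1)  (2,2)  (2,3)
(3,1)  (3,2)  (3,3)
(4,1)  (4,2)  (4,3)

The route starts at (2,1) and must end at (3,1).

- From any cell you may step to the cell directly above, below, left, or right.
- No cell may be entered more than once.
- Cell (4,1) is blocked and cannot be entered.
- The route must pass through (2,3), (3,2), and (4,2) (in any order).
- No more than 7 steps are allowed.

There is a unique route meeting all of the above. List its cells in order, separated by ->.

(2,1) -> (2,2) -> (2,3) -> (3,3) -> (4,3) -> (4,2) -> (3,2) -> (3,1)

The budget equals the shortest possible length, so every move has to be on a shortest route through the required cells.
Route from (2,1): right 2 to (2,3), down 2 to (4,3), left 1 to (4,2), up 1 to (3,2), left 1 to (3,1) — 7 moves in all.
Check: all required cells visited; 7 ≤ 7 moves.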